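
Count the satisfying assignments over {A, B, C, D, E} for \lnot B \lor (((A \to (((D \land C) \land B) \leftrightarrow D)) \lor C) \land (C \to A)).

Initial set: {(\lnot B \lor (((A \to (((D \land C) \land B) \leftrightarrow D)) \lor C) \land (C \to A)))}.
(\lnot B \lor (((A \to (((D \land C) \land B) \leftrightarrow D)) \lor C) \land (C \to A))): β-rule — branch into \lnot B  //  (((A \to (((D \land C) \land B) \leftrightarrow D)) \lor C) \land (C \to A)).
  branch 1 (add \lnot B):
    ○ open, literals {B=F}.
  branch 2 (add (((A \to (((D \land C) \land B) \leftrightarrow D)) \lor C) \land (C \to A))):
    (((A \to (((D \land C) \land B) \leftrightarrow D)) \lor C) \land (C \to A)): α-rule — add ((A \to (((D \land C) \land B) \leftrightarrow D)) \lor C), (C \to A).
    ((A \to (((D \land C) \land B) \leftrightarrow D)) \lor C): β-rule — branch into (A \to (((D \land C) \land B) \leftrightarrow D))  //  C.
      branch 2.1 (add (A \to (((D \land C) \land B) \leftrightarrow D))):
        (C \to A): β-rule — branch into \lnot C  //  A.
          branch 2.1.1 (add \lnot C):
            (A \to (((D \land C) \land B) \leftrightarrow D)): β-rule — branch into \lnot A  //  (((D \land C) \land B) \leftrightarrow D).
              branch 2.1.1.1 (add \lnot A):
                ○ open, literals {A=F, C=F}.
              branch 2.1.1.2 (add (((D \land C) \land B) \leftrightarrow D)):
                (((D \land C) \land B) \leftrightarrow D): β-rule — branch into ((D \land C) \land B), D  //  \lnot ((D \land C) \land B), \lnot D.
                  branch 2.1.1.2.1 (add ((D \land C) \land B), D):
                    ((D \land C) \land B): α-rule — add (D \land C), B.
                    (D \land C): α-rule — add D, C.
                    × closes — contains both C and \lnot C.
                  branch 2.1.1.2.2 (add \lnot ((D \land C) \land B), \lnot D):
                    \lnot ((D \land C) \land B): β-rule — branch into \lnot (D \land C)  //  \lnot B.
                      branch 2.1.1.2.2.1 (add \lnot (D \land C)):
                        \lnot (D \land C): β-rule — branch into \lnot D  //  \lnot C.
                          branch 2.1.1.2.2.1.1 (add \lnot D):
                            ○ open, literals {C=F, D=F}.
                          branch 2.1.1.2.2.1.2 (add \lnot C):
                            ○ open, literals {C=F, D=F}.
                      branch 2.1.1.2.2.2 (add \lnot B):
                        ○ open, literals {B=F, C=F, D=F}.
          branch 2.1.2 (add A):
            (A \to (((D \land C) \land B) \leftrightarrow D)): β-rule — branch into \lnot A  //  (((D \land C) \land B) \leftrightarrow D).
              branch 2.1.2.1 (add \lnot A):
                × closes — contains both A and \lnot A.
              branch 2.1.2.2 (add (((D \land C) \land B) \leftrightarrow D)):
                (((D \land C) \land B) \leftrightarrow D): β-rule — branch into ((D \land C) \land B), D  //  \lnot ((D \land C) \land B), \lnot D.
                  branch 2.1.2.2.1 (add ((D \land C) \land B), D):
                    ((D \land C) \land B): α-rule — add (D \land C), B.
                    (D \land C): α-rule — add D, C.
                    ○ open, literals {A=T, B=T, C=T, D=T}.
                  branch 2.1.2.2.2 (add \lnot ((D \land C) \land B), \lnot D):
                    \lnot ((D \land C) \land B): β-rule — branch into \lnot (D \land C)  //  \lnot B.
                      branch 2.1.2.2.2.1 (add \lnot (D \land C)):
                        \lnot (D \land C): β-rule — branch into \lnot D  //  \lnot C.
                          branch 2.1.2.2.2.1.1 (add \lnot D):
                            ○ open, literals {A=T, D=F}.
                          branch 2.1.2.2.2.1.2 (add \lnot C):
                            ○ open, literals {A=T, C=F, D=F}.
                      branch 2.1.2.2.2.2 (add \lnot B):
                        ○ open, literals {A=T, B=F, D=F}.
      branch 2.2 (add C):
        (C \to A): β-rule — branch into \lnot C  //  A.
          branch 2.2.1 (add \lnot C):
            × closes — contains both C and \lnot C.
          branch 2.2.2 (add A):
            ○ open, literals {A=T, C=T}.
3 branches closed, 10 open.
Each open branch fixes some atoms; the unmentioned ones are free. Counting distinct full assignments: branch {B=F} (A, C, D, E) contributes 16 new; branch {A=F, C=F} (B, D, E) contributes 4 new; branch {C=F, D=F} (A, B, E) contributes 2 new; branch {C=F, D=F} (A, B, E) contributes 0 new; branch {B=F, C=F, D=F} (A, E) contributes 0 new; branch {A=T, B=T, C=T, D=T} (E) contributes 2 new; branch {A=T, D=F} (B, C, E) contributes 2 new; branch {A=T, C=F, D=F} (B, E) contributes 0 new; branch {A=T, B=F, D=F} (C, E) contributes 0 new; branch {A=T, C=T} (B, D, E) contributes 0 new. Total: 26.

26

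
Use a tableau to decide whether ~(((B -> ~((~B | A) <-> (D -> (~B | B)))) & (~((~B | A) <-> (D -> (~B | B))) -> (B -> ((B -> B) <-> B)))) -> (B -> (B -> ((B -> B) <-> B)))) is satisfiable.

Initial set: {~(((B -> ~((~B | A) <-> (D -> (~B | B)))) & (~((~B | A) <-> (D -> (~B | B))) -> (B -> ((B -> B) <-> B)))) -> (B -> (B -> ((B -> B) <-> B))))}.
~(((B -> ~((~B | A) <-> (D -> (~B | B)))) & (~((~B | A) <-> (D -> (~B | B))) -> (B -> ((B -> B) <-> B)))) -> (B -> (B -> ((B -> B) <-> B)))): α-rule — add ((B -> ~((~B | A) <-> (D -> (~B | B)))) & (~((~B | A) <-> (D -> (~B | B))) -> (B -> ((B -> B) <-> B)))), ~(B -> (B -> ((B -> B) <-> B))).
((B -> ~((~B | A) <-> (D -> (~B | B)))) & (~((~B | A) <-> (D -> (~B | B))) -> (B -> ((B -> B) <-> B)))): α-rule — add (B -> ~((~B | A) <-> (D -> (~B | B)))), (~((~B | A) <-> (D -> (~B | B))) -> (B -> ((B -> B) <-> B))).
~(B -> (B -> ((B -> B) <-> B))): α-rule — add B, ~(B -> ((B -> B) <-> B)).
~(B -> ((B -> B) <-> B)): α-rule — add B, ~((B -> B) <-> B).
(B -> ~((~B | A) <-> (D -> (~B | B)))): β-rule — branch into ~B  //  ~((~B | A) <-> (D -> (~B | B))).
  branch 1 (add ~B):
    × closes — contains both B and ~B.
  branch 2 (add ~((~B | A) <-> (D -> (~B | B)))):
    (~((~B | A) <-> (D -> (~B | B))) -> (B -> ((B -> B) <-> B))): β-rule — branch into ~~((~B | A) <-> (D -> (~B | B)))  //  (B -> ((B -> B) <-> B)).
      branch 2.1 (add ~~((~B | A) <-> (D -> (~B | B)))):
        ~((B -> B) <-> B): β-rule — branch into (B -> B), ~B  //  ~(B -> B), B.
          branch 2.1.1 (add (B -> B), ~B):
            × closes — contains both B and ~B.
          branch 2.1.2 (add ~(B -> B), B):
            ~(B -> B): α-rule — add B, ~B.
            × closes — contains both B and ~B.
      branch 2.2 (add (B -> ((B -> B) <-> B))):
        ~((B -> B) <-> B): β-rule — branch into (B -> B), ~B  //  ~(B -> B), B.
          branch 2.2.1 (add (B -> B), ~B):
            × closes — contains both B and ~B.
          branch 2.2.2 (add ~(B -> B), B):
            ~(B -> B): α-rule — add B, ~B.
            × closes — contains both B and ~B.
All 5 branches close.
Every branch closed; the formula is unsatisfiable.

Unsatisfiable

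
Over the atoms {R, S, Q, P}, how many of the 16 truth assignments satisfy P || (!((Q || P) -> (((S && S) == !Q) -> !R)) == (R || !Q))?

Initial set: {T (P || (!((Q || P) -> (((S && S) == !Q) -> !R)) == (R || !Q)))}.
T (P || (!((Q || P) -> (((S && S) == !Q) -> !R)) == (R || !Q))): β-rule — branch into T P  //  T (!((Q || P) -> (((S && S) == !Q) -> !R)) == (R || !Q)).
  branch 1 (add T P):
    ○ open, literals {P=T}.
  branch 2 (add T (!((Q || P) -> (((S && S) == !Q) -> !R)) == (R || !Q))):
    T (!((Q || P) -> (((S && S) == !Q) -> !R)) == (R || !Q)): β-rule — branch into T !((Q || P) -> (((S && S) == !Q) -> !R)), T (R || !Q)  //  F !((Q || P) -> (((S && S) == !Q) -> !R)), F (R || !Q).
      branch 2.1 (add T !((Q || P) -> (((S && S) == !Q) -> !R)), T (R || !Q)):
        T !((Q || P) -> (((S && S) == !Q) -> !R)): α-rule — add T (Q || P), F (((S && S) == !Q) -> !R).
        F (((S && S) == !Q) -> !R): α-rule — add T ((S && S) == !Q), F !R.
        T (R || !Q): β-rule — branch into T R  //  T !Q.
          branch 2.1.1 (add T R):
            T (Q || P): β-rule — branch into T Q  //  T P.
              branch 2.1.1.1 (add T Q):
                T ((S && S) == !Q): β-rule — branch into T (S && S), T !Q  //  F (S && S), F !Q.
                  branch 2.1.1.1.1 (add T (S && S), T !Q):
                    × closes — contains both Q and !Q.
                  branch 2.1.1.1.2 (add F (S && S), F !Q):
                    F (S && S): β-rule — branch into F S  //  F S.
                      branch 2.1.1.1.2.1 (add F S):
                        ○ open, literals {Q=T, R=T, S=F}.
                      branch 2.1.1.1.2.2 (add F S):
                        ○ open, literals {Q=T, R=T, S=F}.
              branch 2.1.1.2 (add T P):
                T ((S && S) == !Q): β-rule — branch into T (S && S), T !Q  //  F (S && S), F !Q.
                  branch 2.1.1.2.1 (add T (S && S), T !Q):
                    T (S && S): α-rule — add T S, T S.
                    ○ open, literals {P=T, Q=F, R=T, S=T}.
                  branch 2.1.1.2.2 (add F (S && S), F !Q):
                    F (S && S): β-rule — branch into F S  //  F S.
                      branch 2.1.1.2.2.1 (add F S):
                        ○ open, literals {P=T, Q=T, R=T, S=F}.
                      branch 2.1.1.2.2.2 (add F S):
                        ○ open, literals {P=T, Q=T, R=T, S=F}.
          branch 2.1.2 (add T !Q):
            T (Q || P): β-rule — branch into T Q  //  T P.
              branch 2.1.2.1 (add T Q):
                × closes — contains both Q and !Q.
              branch 2.1.2.2 (add T P):
                T ((S && S) == !Q): β-rule — branch into T (S && S), T !Q  //  F (S && S), F !Q.
                  branch 2.1.2.2.1 (add T (S && S), T !Q):
                    T (S && S): α-rule — add T S, T S.
                    ○ open, literals {P=T, Q=F, R=T, S=T}.
                  branch 2.1.2.2.2 (add F (S && S), F !Q):
                    × closes — contains both Q and !Q.
      branch 2.2 (add F !((Q || P) -> (((S && S) == !Q) -> !R)), F (R || !Q)):
        F (R || !Q): α-rule — add F R, F !Q.
        F !((Q || P) -> (((S && S) == !Q) -> !R)): β-rule — branch into F (Q || P)  //  T (((S && S) == !Q) -> !R).
          branch 2.2.1 (add F (Q || P)):
            F (Q || P): α-rule — add F Q, F P.
            × closes — contains both Q and !Q.
          branch 2.2.2 (add T (((S && S) == !Q) -> !R)):
            T (((S && S) == !Q) -> !R): β-rule — branch into F ((S && S) == !Q)  //  T !R.
              branch 2.2.2.1 (add F ((S && S) == !Q)):
                F ((S && S) == !Q): β-rule — branch into T (S && S), F !Q  //  F (S && S), T !Q.
                  branch 2.2.2.1.1 (add T (S && S), F !Q):
                    T (S && S): α-rule — add T S, T S.
                    ○ open, literals {Q=T, R=F, S=T}.
                  branch 2.2.2.1.2 (add F (S && S), T !Q):
                    × closes — contains both Q and !Q.
              branch 2.2.2.2 (add T !R):
                ○ open, literals {Q=T, R=F}.
5 branches closed, 9 open.
Each open branch fixes some atoms; the unmentioned ones are free. Counting distinct full assignments: branch {P=T} (R, S, Q) contributes 8 new; branch {Q=T, R=T, S=F} (P) contributes 1 new; branch {Q=T, R=T, S=F} (P) contributes 0 new; branch {P=T, Q=F, R=T, S=T} (none free) contributes 0 new; branch {P=T, Q=T, R=T, S=F} (none free) contributes 0 new; branch {P=T, Q=T, R=T, S=F} (none free) contributes 0 new; branch {P=T, Q=F, R=T, S=T} (none free) contributes 0 new; branch {Q=T, R=F, S=T} (P) contributes 1 new; branch {Q=T, R=F} (S, P) contributes 1 new. Total: 11.

11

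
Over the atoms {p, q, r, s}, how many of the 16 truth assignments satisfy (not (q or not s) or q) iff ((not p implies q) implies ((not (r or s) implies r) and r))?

8

Initial set: {((not (q or not s) or q) iff ((not p implies q) implies ((not (r or s) implies r) and r)))}.
((not (q or not s) or q) iff ((not p implies q) implies ((not (r or s) implies r) and r))): β-rule — branch into (not (q or not s) or q), ((not p implies q) implies ((not (r or s) implies r) and r))  //  not (not (q or not s) or q), not ((not p implies q) implies ((not (r or s) implies r) and r)).
  branch 1 (add (not (q or not s) or q), ((not p implies q) implies ((not (r or s) implies r) and r))):
    (not (q or not s) or q): β-rule — branch into not (q or not s)  //  q.
      branch 1.1 (add not (q or not s)):
        not (q or not s): α-rule — add not q, not not s.
        ((not p implies q) implies ((not (r or s) implies r) and r)): β-rule — branch into not (not p implies q)  //  ((not (r or s) implies r) and r).
          branch 1.1.1 (add not (not p implies q)):
            not (not p implies q): α-rule — add not p, not q.
            ○ open, literals {p=false, q=false, s=true}.
          branch 1.1.2 (add ((not (r or s) implies r) and r)):
            ((not (r or s) implies r) and r): α-rule — add (not (r or s) implies r), r.
            (not (r or s) implies r): β-rule — branch into not not (r or s)  //  r.
              branch 1.1.2.1 (add not not (r or s)):
                not not (r or s): β-rule — branch into r  //  s.
                  branch 1.1.2.1.1 (add r):
                    ○ open, literals {q=false, r=true, s=true}.
                  branch 1.1.2.1.2 (add s):
                    ○ open, literals {q=false, r=true, s=true}.
              branch 1.1.2.2 (add r):
                ○ open, literals {q=false, r=true, s=true}.
      branch 1.2 (add q):
        ((not p implies q) implies ((not (r or s) implies r) and r)): β-rule — branch into not (not p implies q)  //  ((not (r or s) implies r) and r).
          branch 1.2.1 (add not (not p implies q)):
            not (not p implies q): α-rule — add not p, not q.
            × closes — contains both q and not q.
          branch 1.2.2 (add ((not (r or s) implies r) and r)):
            ((not (r or s) implies r) and r): α-rule — add (not (r or s) implies r), r.
            (not (r or s) implies r): β-rule — branch into not not (r or s)  //  r.
              branch 1.2.2.1 (add not not (r or s)):
                not not (r or s): β-rule — branch into r  //  s.
                  branch 1.2.2.1.1 (add r):
                    ○ open, literals {q=true, r=true}.
                  branch 1.2.2.1.2 (add s):
                    ○ open, literals {q=true, r=true, s=true}.
              branch 1.2.2.2 (add r):
                ○ open, literals {q=true, r=true}.
  branch 2 (add not (not (q or not s) or q), not ((not p implies q) implies ((not (r or s) implies r) and r))):
    not (not (q or not s) or q): α-rule — add not not (q or not s), not q.
    not ((not p implies q) implies ((not (r or s) implies r) and r)): α-rule — add (not p implies q), not ((not (r or s) implies r) and r).
    not not (q or not s): β-rule — branch into q  //  not s.
      branch 2.1 (add q):
        × closes — contains both q and not q.
      branch 2.2 (add not s):
        (not p implies q): β-rule — branch into not not p  //  q.
          branch 2.2.1 (add not not p):
            not ((not (r or s) implies r) and r): β-rule — branch into not (not (r or s) implies r)  //  not r.
              branch 2.2.1.1 (add not (not (r or s) implies r)):
                not (not (r or s) implies r): α-rule — add not (r or s), not r.
                not (r or s): α-rule — add not r, not s.
                ○ open, literals {p=true, q=false, r=false, s=false}.
              branch 2.2.1.2 (add not r):
                ○ open, literals {p=true, q=false, r=false, s=false}.
          branch 2.2.2 (add q):
            × closes — contains both q and not q.
3 branches closed, 9 open.
Each open branch fixes some atoms; the unmentioned ones are free. Counting distinct full assignments: branch {p=false, q=false, s=true} (r) contributes 2 new; branch {q=false, r=true, s=true} (p) contributes 1 new; branch {q=false, r=true, s=true} (p) contributes 0 new; branch {q=false, r=true, s=true} (p) contributes 0 new; branch {q=true, r=true} (p, s) contributes 4 new; branch {q=true, r=true, s=true} (p) contributes 0 new; branch {q=true, r=true} (p, s) contributes 0 new; branch {p=true, q=false, r=false, s=false} (none free) contributes 1 new; branch {p=true, q=false, r=false, s=false} (none free) contributes 0 new. Total: 8.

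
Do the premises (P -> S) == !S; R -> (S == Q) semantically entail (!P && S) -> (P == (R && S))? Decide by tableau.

Initial set: {T ((P -> S) == !S); T (R -> (S == Q)); F ((!P && S) -> (P == (R && S)))}.
F ((!P && S) -> (P == (R && S))): α-rule — add T (!P && S), F (P == (R && S)).
T (!P && S): α-rule — add T !P, T S.
T ((P -> S) == !S): β-rule — branch into T (P -> S), T !S  //  F (P -> S), F !S.
  branch 1 (add T (P -> S), T !S):
    × closes — contains both S and !S.
  branch 2 (add F (P -> S), F !S):
    F (P -> S): α-rule — add T P, F S.
    × closes — contains both P and !P.
All 2 branches close.
Every branch closed, so the premises entail the conclusion.

Yes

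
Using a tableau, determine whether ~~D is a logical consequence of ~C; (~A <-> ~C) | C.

Initial set: {~C; ((~A <-> ~C) | C); ~~~D}.
~~~D: drop double negation, giving ~D.
((~A <-> ~C) | C): β-rule — branch into (~A <-> ~C)  //  C.
  branch 1 (add (~A <-> ~C)):
    (~A <-> ~C): β-rule — branch into ~A, ~C  //  ~~A, ~~C.
      branch 1.1 (add ~A, ~C):
        ○ open, literals {A=F, C=F, D=F}.
      branch 1.2 (add ~~A, ~~C):
        × closes — contains both C and ~C.
  branch 2 (add C):
    × closes — contains both C and ~C.
2 branches closed, 1 open.
An open branch gives a countermodel: A=F, C=F, D=F (unmentioned atoms arbitrary); the premises hold there but the conclusion fails.

No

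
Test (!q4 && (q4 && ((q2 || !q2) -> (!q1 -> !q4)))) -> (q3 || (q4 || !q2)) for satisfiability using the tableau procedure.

Initial set: {((!q4 && (q4 && ((q2 || !q2) -> (!q1 -> !q4)))) -> (q3 || (q4 || !q2)))}.
((!q4 && (q4 && ((q2 || !q2) -> (!q1 -> !q4)))) -> (q3 || (q4 || !q2))): β-rule — branch into !(!q4 && (q4 && ((q2 || !q2) -> (!q1 -> !q4))))  //  (q3 || (q4 || !q2)).
  branch 1 (add !(!q4 && (q4 && ((q2 || !q2) -> (!q1 -> !q4))))):
    !(!q4 && (q4 && ((q2 || !q2) -> (!q1 -> !q4)))): β-rule — branch into !!q4  //  !(q4 && ((q2 || !q2) -> (!q1 -> !q4))).
      branch 1.1 (add !!q4):
        ○ open, literals {q4=true}.
      branch 1.2 (add !(q4 && ((q2 || !q2) -> (!q1 -> !q4)))):
        !(q4 && ((q2 || !q2) -> (!q1 -> !q4))): β-rule — branch into !q4  //  !((q2 || !q2) -> (!q1 -> !q4)).
          branch 1.2.1 (add !q4):
            ○ open, literals {q4=false}.
          branch 1.2.2 (add !((q2 || !q2) -> (!q1 -> !q4))):
            !((q2 || !q2) -> (!q1 -> !q4)): α-rule — add (q2 || !q2), !(!q1 -> !q4).
            !(!q1 -> !q4): α-rule — add !q1, !!q4.
            (q2 || !q2): β-rule — branch into q2  //  !q2.
              branch 1.2.2.1 (add q2):
                ○ open, literals {q1=false, q2=true, q4=true}.
              branch 1.2.2.2 (add !q2):
                ○ open, literals {q1=false, q2=false, q4=true}.
  branch 2 (add (q3 || (q4 || !q2))):
    (q3 || (q4 || !q2)): β-rule — branch into q3  //  (q4 || !q2).
      branch 2.1 (add q3):
        ○ open, literals {q3=true}.
      branch 2.2 (add (q4 || !q2)):
        (q4 || !q2): β-rule — branch into q4  //  !q2.
          branch 2.2.1 (add q4):
            ○ open, literals {q4=true}.
          branch 2.2.2 (add !q2):
            ○ open, literals {q2=false}.
0 branches closed, 7 open.
An open branch gives a satisfying assignment: q4=true.

Satisfiable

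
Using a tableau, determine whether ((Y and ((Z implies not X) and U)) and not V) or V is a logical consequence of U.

No

Initial set: {T U; F (((Y and ((Z implies not X) and U)) and not V) or V)}.
F (((Y and ((Z implies not X) and U)) and not V) or V): α-rule — add F ((Y and ((Z implies not X) and U)) and not V), F V.
F ((Y and ((Z implies not X) and U)) and not V): β-rule — branch into F (Y and ((Z implies not X) and U))  //  F not V.
  branch 1 (add F (Y and ((Z implies not X) and U))):
    F (Y and ((Z implies not X) and U)): β-rule — branch into F Y  //  F ((Z implies not X) and U).
      branch 1.1 (add F Y):
        ○ open, literals {U=true, V=false, Y=false}.
      branch 1.2 (add F ((Z implies not X) and U)):
        F ((Z implies not X) and U): β-rule — branch into F (Z implies not X)  //  F U.
          branch 1.2.1 (add F (Z implies not X)):
            F (Z implies not X): α-rule — add T Z, F not X.
            ○ open, literals {U=true, V=false, X=true, Z=true}.
          branch 1.2.2 (add F U):
            × closes — contains both U and not U.
  branch 2 (add F not V):
    × closes — contains both V and not V.
2 branches closed, 2 open.
An open branch gives a countermodel: U=true, V=false, Y=false (unmentioned atoms arbitrary); the premises hold there but the conclusion fails.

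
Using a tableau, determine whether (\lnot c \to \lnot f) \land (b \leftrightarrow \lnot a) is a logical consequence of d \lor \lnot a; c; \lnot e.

No

Initial set: {(d \lor \lnot a); c; \lnot e; \lnot ((\lnot c \to \lnot f) \land (b \leftrightarrow \lnot a))}.
(d \lor \lnot a): β-rule — branch into d  //  \lnot a.
  branch 1 (add d):
    \lnot ((\lnot c \to \lnot f) \land (b \leftrightarrow \lnot a)): β-rule — branch into \lnot (\lnot c \to \lnot f)  //  \lnot (b \leftrightarrow \lnot a).
      branch 1.1 (add \lnot (\lnot c \to \lnot f)):
        \lnot (\lnot c \to \lnot f): α-rule — add \lnot c, \lnot \lnot f.
        × closes — contains both c and \lnot c.
      branch 1.2 (add \lnot (b \leftrightarrow \lnot a)):
        \lnot (b \leftrightarrow \lnot a): β-rule — branch into b, \lnot \lnot a  //  \lnot b, \lnot a.
          branch 1.2.1 (add b, \lnot \lnot a):
            ○ open, literals {a=T, b=T, c=T, d=T, e=F}.
          branch 1.2.2 (add \lnot b, \lnot a):
            ○ open, literals {a=F, b=F, c=T, d=T, e=F}.
  branch 2 (add \lnot a):
    \lnot ((\lnot c \to \lnot f) \land (b \leftrightarrow \lnot a)): β-rule — branch into \lnot (\lnot c \to \lnot f)  //  \lnot (b \leftrightarrow \lnot a).
      branch 2.1 (add \lnot (\lnot c \to \lnot f)):
        \lnot (\lnot c \to \lnot f): α-rule — add \lnot c, \lnot \lnot f.
        × closes — contains both c and \lnot c.
      branch 2.2 (add \lnot (b \leftrightarrow \lnot a)):
        \lnot (b \leftrightarrow \lnot a): β-rule — branch into b, \lnot \lnot a  //  \lnot b, \lnot a.
          branch 2.2.1 (add b, \lnot \lnot a):
            × closes — contains both a and \lnot a.
          branch 2.2.2 (add \lnot b, \lnot a):
            ○ open, literals {a=F, b=F, c=T, e=F}.
3 branches closed, 3 open.
An open branch gives a countermodel: a=T, b=T, c=T, d=T, e=F (unmentioned atoms arbitrary); the premises hold there but the conclusion fails.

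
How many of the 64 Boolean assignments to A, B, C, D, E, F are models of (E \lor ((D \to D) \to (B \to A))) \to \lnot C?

36

Initial set: {((E \lor ((D \to D) \to (B \to A))) \to \lnot C)}.
((E \lor ((D \to D) \to (B \to A))) \to \lnot C): β-rule — branch into \lnot (E \lor ((D \to D) \to (B \to A)))  //  \lnot C.
  branch 1 (add \lnot (E \lor ((D \to D) \to (B \to A)))):
    \lnot (E \lor ((D \to D) \to (B \to A))): α-rule — add \lnot E, \lnot ((D \to D) \to (B \to A)).
    \lnot ((D \to D) \to (B \to A)): α-rule — add (D \to D), \lnot (B \to A).
    \lnot (B \to A): α-rule — add B, \lnot A.
    (D \to D): β-rule — branch into \lnot D  //  D.
      branch 1.1 (add \lnot D):
        ○ open, literals {A=F, B=T, D=F, E=F}.
      branch 1.2 (add D):
        ○ open, literals {A=F, B=T, D=T, E=F}.
  branch 2 (add \lnot C):
    ○ open, literals {C=F}.
0 branches closed, 3 open.
Each open branch fixes some atoms; the unmentioned ones are free. Counting distinct full assignments: branch {A=F, B=T, D=F, E=F} (C, F) contributes 4 new; branch {A=F, B=T, D=T, E=F} (C, F) contributes 4 new; branch {C=F} (A, B, D, E, F) contributes 28 new. Total: 36.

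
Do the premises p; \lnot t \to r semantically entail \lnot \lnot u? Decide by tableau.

No

Initial set: {p; (\lnot t \to r); \lnot \lnot \lnot u}.
\lnot \lnot \lnot u: drop double negation, giving \lnot u.
(\lnot t \to r): β-rule — branch into \lnot \lnot t  //  r.
  branch 1 (add \lnot \lnot t):
    ○ open, literals {p=true, t=true, u=false}.
  branch 2 (add r):
    ○ open, literals {p=true, r=true, u=false}.
0 branches closed, 2 open.
An open branch gives a countermodel: p=true, t=true, u=false (unmentioned atoms arbitrary); the premises hold there but the conclusion fails.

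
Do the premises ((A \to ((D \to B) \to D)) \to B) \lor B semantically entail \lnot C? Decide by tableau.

No

Initial set: {(((A \to ((D \to B) \to D)) \to B) \lor B); \lnot \lnot C}.
(((A \to ((D \to B) \to D)) \to B) \lor B): β-rule — branch into ((A \to ((D \to B) \to D)) \to B)  //  B.
  branch 1 (add ((A \to ((D \to B) \to D)) \to B)):
    ((A \to ((D \to B) \to D)) \to B): β-rule — branch into \lnot (A \to ((D \to B) \to D))  //  B.
      branch 1.1 (add \lnot (A \to ((D \to B) \to D))):
        \lnot (A \to ((D \to B) \to D)): α-rule — add A, \lnot ((D \to B) \to D).
        \lnot ((D \to B) \to D): α-rule — add (D \to B), \lnot D.
        (D \to B): β-rule — branch into \lnot D  //  B.
          branch 1.1.1 (add \lnot D):
            ○ open, literals {A=true, C=true, D=false}.
          branch 1.1.2 (add B):
            ○ open, literals {A=true, B=true, C=true, D=false}.
      branch 1.2 (add B):
        ○ open, literals {B=true, C=true}.
  branch 2 (add B):
    ○ open, literals {B=true, C=true}.
0 branches closed, 4 open.
An open branch gives a countermodel: A=true, C=true, D=false (unmentioned atoms arbitrary); the premises hold there but the conclusion fails.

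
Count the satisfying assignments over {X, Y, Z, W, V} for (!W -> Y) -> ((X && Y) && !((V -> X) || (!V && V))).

8

Initial set: {T ((!W -> Y) -> ((X && Y) && !((V -> X) || (!V && V))))}.
T ((!W -> Y) -> ((X && Y) && !((V -> X) || (!V && V)))): β-rule — branch into F (!W -> Y)  //  T ((X && Y) && !((V -> X) || (!V && V))).
  branch 1 (add F (!W -> Y)):
    F (!W -> Y): α-rule — add T !W, F Y.
    ○ open, literals {W=false, Y=false}.
  branch 2 (add T ((X && Y) && !((V -> X) || (!V && V)))):
    T ((X && Y) && !((V -> X) || (!V && V))): α-rule — add T (X && Y), T !((V -> X) || (!V && V)).
    T (X && Y): α-rule — add T X, T Y.
    T !((V -> X) || (!V && V)): α-rule — add F (V -> X), F (!V && V).
    F (V -> X): α-rule — add T V, F X.
    × closes — contains both X and !X.
1 branch closed, 1 open.
Each open branch fixes some atoms; the unmentioned ones are free. Counting distinct full assignments: branch {W=false, Y=false} (X, Z, V) contributes 8 new. Total: 8.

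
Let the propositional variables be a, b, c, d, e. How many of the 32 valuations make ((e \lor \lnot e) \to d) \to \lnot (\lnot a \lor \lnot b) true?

20

Initial set: {(((e \lor \lnot e) \to d) \to \lnot (\lnot a \lor \lnot b))}.
(((e \lor \lnot e) \to d) \to \lnot (\lnot a \lor \lnot b)): β-rule — branch into \lnot ((e \lor \lnot e) \to d)  //  \lnot (\lnot a \lor \lnot b).
  branch 1 (add \lnot ((e \lor \lnot e) \to d)):
    \lnot ((e \lor \lnot e) \to d): α-rule — add (e \lor \lnot e), \lnot d.
    (e \lor \lnot e): β-rule — branch into e  //  \lnot e.
      branch 1.1 (add e):
        ○ open, literals {d=0, e=1}.
      branch 1.2 (add \lnot e):
        ○ open, literals {d=0, e=0}.
  branch 2 (add \lnot (\lnot a \lor \lnot b)):
    \lnot (\lnot a \lor \lnot b): α-rule — add \lnot \lnot a, \lnot \lnot b.
    ○ open, literals {a=1, b=1}.
0 branches closed, 3 open.
Each open branch fixes some atoms; the unmentioned ones are free. Counting distinct full assignments: branch {d=0, e=1} (a, b, c) contributes 8 new; branch {d=0, e=0} (a, b, c) contributes 8 new; branch {a=1, b=1} (c, d, e) contributes 4 new. Total: 20.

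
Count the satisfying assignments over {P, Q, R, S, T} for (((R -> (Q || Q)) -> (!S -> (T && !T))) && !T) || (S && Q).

Initial set: {T ((((R -> (Q || Q)) -> (!S -> (T && !T))) && !T) || (S && Q))}.
T ((((R -> (Q || Q)) -> (!S -> (T && !T))) && !T) || (S && Q)): β-rule — branch into T (((R -> (Q || Q)) -> (!S -> (T && !T))) && !T)  //  T (S && Q).
  branch 1 (add T (((R -> (Q || Q)) -> (!S -> (T && !T))) && !T)):
    T (((R -> (Q || Q)) -> (!S -> (T && !T))) && !T): α-rule — add T ((R -> (Q || Q)) -> (!S -> (T && !T))), T !T.
    T ((R -> (Q || Q)) -> (!S -> (T && !T))): β-rule — branch into F (R -> (Q || Q))  //  T (!S -> (T && !T)).
      branch 1.1 (add F (R -> (Q || Q))):
        F (R -> (Q || Q)): α-rule — add T R, F (Q || Q).
        F (Q || Q): α-rule — add F Q, F Q.
        ○ open, literals {Q=false, R=true, T=false}.
      branch 1.2 (add T (!S -> (T && !T))):
        T (!S -> (T && !T)): β-rule — branch into F !S  //  T (T && !T).
          branch 1.2.1 (add F !S):
            ○ open, literals {S=true, T=false}.
          branch 1.2.2 (add T (T && !T)):
            T (T && !T): α-rule — add T T, T !T.
            × closes — contains both T and !T.
  branch 2 (add T (S && Q)):
    T (S && Q): α-rule — add T S, T Q.
    ○ open, literals {Q=true, S=true}.
1 branch closed, 3 open.
Each open branch fixes some atoms; the unmentioned ones are free. Counting distinct full assignments: branch {Q=false, R=true, T=false} (P, S) contributes 4 new; branch {S=true, T=false} (P, Q, R) contributes 6 new; branch {Q=true, S=true} (P, R, T) contributes 4 new. Total: 14.

14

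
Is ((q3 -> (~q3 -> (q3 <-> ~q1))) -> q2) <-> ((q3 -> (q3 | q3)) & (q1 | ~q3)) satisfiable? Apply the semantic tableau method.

Satisfiable

Initial set: {T (((q3 -> (~q3 -> (q3 <-> ~q1))) -> q2) <-> ((q3 -> (q3 | q3)) & (q1 | ~q3)))}.
T (((q3 -> (~q3 -> (q3 <-> ~q1))) -> q2) <-> ((q3 -> (q3 | q3)) & (q1 | ~q3))): β-rule — branch into T ((q3 -> (~q3 -> (q3 <-> ~q1))) -> q2), T ((q3 -> (q3 | q3)) & (q1 | ~q3))  //  F ((q3 -> (~q3 -> (q3 <-> ~q1))) -> q2), F ((q3 -> (q3 | q3)) & (q1 | ~q3)).
  branch 1 (add T ((q3 -> (~q3 -> (q3 <-> ~q1))) -> q2), T ((q3 -> (q3 | q3)) & (q1 | ~q3))):
    T ((q3 -> (q3 | q3)) & (q1 | ~q3)): α-rule — add T (q3 -> (q3 | q3)), T (q1 | ~q3).
    T ((q3 -> (~q3 -> (q3 <-> ~q1))) -> q2): β-rule — branch into F (q3 -> (~q3 -> (q3 <-> ~q1)))  //  T q2.
      branch 1.1 (add F (q3 -> (~q3 -> (q3 <-> ~q1)))):
        F (q3 -> (~q3 -> (q3 <-> ~q1))): α-rule — add T q3, F (~q3 -> (q3 <-> ~q1)).
        F (~q3 -> (q3 <-> ~q1)): α-rule — add T ~q3, F (q3 <-> ~q1).
        × closes — contains both q3 and ~q3.
      branch 1.2 (add T q2):
        T (q3 -> (q3 | q3)): β-rule — branch into F q3  //  T (q3 | q3).
          branch 1.2.1 (add F q3):
            T (q1 | ~q3): β-rule — branch into T q1  //  T ~q3.
              branch 1.2.1.1 (add T q1):
                ○ open, literals {q1=true, q2=true, q3=false}.
              branch 1.2.1.2 (add T ~q3):
                ○ open, literals {q2=true, q3=false}.
          branch 1.2.2 (add T (q3 | q3)):
            T (q1 | ~q3): β-rule — branch into T q1  //  T ~q3.
              branch 1.2.2.1 (add T q1):
                T (q3 | q3): β-rule — branch into T q3  //  T q3.
                  branch 1.2.2.1.1 (add T q3):
                    ○ open, literals {q1=true, q2=true, q3=true}.
                  branch 1.2.2.1.2 (add T q3):
                    ○ open, literals {q1=true, q2=true, q3=true}.
              branch 1.2.2.2 (add T ~q3):
                T (q3 | q3): β-rule — branch into T q3  //  T q3.
                  branch 1.2.2.2.1 (add T q3):
                    × closes — contains both q3 and ~q3.
                  branch 1.2.2.2.2 (add T q3):
                    × closes — contains both q3 and ~q3.
  branch 2 (add F ((q3 -> (~q3 -> (q3 <-> ~q1))) -> q2), F ((q3 -> (q3 | q3)) & (q1 | ~q3))):
    F ((q3 -> (~q3 -> (q3 <-> ~q1))) -> q2): α-rule — add T (q3 -> (~q3 -> (q3 <-> ~q1))), F q2.
    F ((q3 -> (q3 | q3)) & (q1 | ~q3)): β-rule — branch into F (q3 -> (q3 | q3))  //  F (q1 | ~q3).
      branch 2.1 (add F (q3 -> (q3 | q3))):
        F (q3 -> (q3 | q3)): α-rule — add T q3, F (q3 | q3).
        F (q3 | q3): α-rule — add F q3, F q3.
        × closes — contains both q3 and ~q3.
      branch 2.2 (add F (q1 | ~q3)):
        F (q1 | ~q3): α-rule — add F q1, F ~q3.
        T (q3 -> (~q3 -> (q3 <-> ~q1))): β-rule — branch into F q3  //  T (~q3 -> (q3 <-> ~q1)).
          branch 2.2.1 (add F q3):
            × closes — contains both q3 and ~q3.
          branch 2.2.2 (add T (~q3 -> (q3 <-> ~q1))):
            T (~q3 -> (q3 <-> ~q1)): β-rule — branch into F ~q3  //  T (q3 <-> ~q1).
              branch 2.2.2.1 (add F ~q3):
                ○ open, literals {q1=false, q2=false, q3=true}.
              branch 2.2.2.2 (add T (q3 <-> ~q1)):
                T (q3 <-> ~q1): β-rule — branch into T q3, T ~q1  //  F q3, F ~q1.
                  branch 2.2.2.2.1 (add T q3, T ~q1):
                    ○ open, literals {q1=false, q2=false, q3=true}.
                  branch 2.2.2.2.2 (add F q3, F ~q1):
                    × closes — contains both q3 and ~q3.
6 branches closed, 6 open.
An open branch gives a satisfying assignment: q1=true, q2=true, q3=false.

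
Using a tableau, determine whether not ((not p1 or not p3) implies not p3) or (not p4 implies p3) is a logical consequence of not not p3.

Initial set: {not not p3; not (not ((not p1 or not p3) implies not p3) or (not p4 implies p3))}.
not not p3: drop double negation, giving p3.
not (not ((not p1 or not p3) implies not p3) or (not p4 implies p3)): α-rule — add not not ((not p1 or not p3) implies not p3), not (not p4 implies p3).
not (not p4 implies p3): α-rule — add not p4, not p3.
× closes — contains both p3 and not p3.
All 1 branch closes.
Every branch closed, so the premises entail the conclusion.

Yes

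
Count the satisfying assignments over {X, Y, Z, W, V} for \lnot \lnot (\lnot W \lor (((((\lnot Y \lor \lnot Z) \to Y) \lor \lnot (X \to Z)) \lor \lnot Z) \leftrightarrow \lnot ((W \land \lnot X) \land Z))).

28

Initial set: {T \lnot \lnot (\lnot W \lor (((((\lnot Y \lor \lnot Z) \to Y) \lor \lnot (X \to Z)) \lor \lnot Z) \leftrightarrow \lnot ((W \land \lnot X) \land Z)))}.
T \lnot \lnot (\lnot W \lor (((((\lnot Y \lor \lnot Z) \to Y) \lor \lnot (X \to Z)) \lor \lnot Z) \leftrightarrow \lnot ((W \land \lnot X) \land Z))): drop double negation, giving T (\lnot W \lor (((((\lnot Y \lor \lnot Z) \to Y) \lor \lnot (X \to Z)) \lor \lnot Z) \leftrightarrow \lnot ((W \land \lnot X) \land Z))).
T (\lnot W \lor (((((\lnot Y \lor \lnot Z) \to Y) \lor \lnot (X \to Z)) \lor \lnot Z) \leftrightarrow \lnot ((W \land \lnot X) \land Z))): β-rule — branch into T \lnot W  //  T (((((\lnot Y \lor \lnot Z) \to Y) \lor \lnot (X \to Z)) \lor \lnot Z) \leftrightarrow \lnot ((W \land \lnot X) \land Z)).
  branch 1 (add T \lnot W):
    ○ open, literals {W=false}.
  branch 2 (add T (((((\lnot Y \lor \lnot Z) \to Y) \lor \lnot (X \to Z)) \lor \lnot Z) \leftrightarrow \lnot ((W \land \lnot X) \land Z))):
    T (((((\lnot Y \lor \lnot Z) \to Y) \lor \lnot (X \to Z)) \lor \lnot Z) \leftrightarrow \lnot ((W \land \lnot X) \land Z)): β-rule — branch into T ((((\lnot Y \lor \lnot Z) \to Y) \lor \lnot (X \to Z)) \lor \lnot Z), T \lnot ((W \land \lnot X) \land Z)  //  F ((((\lnot Y \lor \lnot Z) \to Y) \lor \lnot (X \to Z)) \lor \lnot Z), F \lnot ((W \land \lnot X) \land Z).
      branch 2.1 (add T ((((\lnot Y \lor \lnot Z) \to Y) \lor \lnot (X \to Z)) \lor \lnot Z), T \lnot ((W \land \lnot X) \land Z)):
        T ((((\lnot Y \lor \lnot Z) \to Y) \lor \lnot (X \to Z)) \lor \lnot Z): β-rule — branch into T (((\lnot Y \lor \lnot Z) \to Y) \lor \lnot (X \to Z))  //  T \lnot Z.
          branch 2.1.1 (add T (((\lnot Y \lor \lnot Z) \to Y) \lor \lnot (X \to Z))):
            T \lnot ((W \land \lnot X) \land Z): β-rule — branch into F (W \land \lnot X)  //  F Z.
              branch 2.1.1.1 (add F (W \land \lnot X)):
                T (((\lnot Y \lor \lnot Z) \to Y) \lor \lnot (X \to Z)): β-rule — branch into T ((\lnot Y \lor \lnot Z) \to Y)  //  T \lnot (X \to Z).
                  branch 2.1.1.1.1 (add T ((\lnot Y \lor \lnot Z) \to Y)):
                    F (W \land \lnot X): β-rule — branch into F W  //  F \lnot X.
                      branch 2.1.1.1.1.1 (add F W):
                        T ((\lnot Y \lor \lnot Z) \to Y): β-rule — branch into F (\lnot Y \lor \lnot Z)  //  T Y.
                          branch 2.1.1.1.1.1.1 (add F (\lnot Y \lor \lnot Z)):
                            F (\lnot Y \lor \lnot Z): α-rule — add F \lnot Y, F \lnot Z.
                            ○ open, literals {W=false, Y=true, Z=true}.
                          branch 2.1.1.1.1.1.2 (add T Y):
                            ○ open, literals {W=false, Y=true}.
                      branch 2.1.1.1.1.2 (add F \lnot X):
                        T ((\lnot Y \lor \lnot Z) \to Y): β-rule — branch into F (\lnot Y \lor \lnot Z)  //  T Y.
                          branch 2.1.1.1.1.2.1 (add F (\lnot Y \lor \lnot Z)):
                            F (\lnot Y \lor \lnot Z): α-rule — add F \lnot Y, F \lnot Z.
                            ○ open, literals {X=true, Y=true, Z=true}.
                          branch 2.1.1.1.1.2.2 (add T Y):
                            ○ open, literals {X=true, Y=true}.
                  branch 2.1.1.1.2 (add T \lnot (X \to Z)):
                    T \lnot (X \to Z): α-rule — add T X, F Z.
                    F (W \land \lnot X): β-rule — branch into F W  //  F \lnot X.
                      branch 2.1.1.1.2.1 (add F W):
                        ○ open, literals {W=false, X=true, Z=false}.
                      branch 2.1.1.1.2.2 (add F \lnot X):
                        ○ open, literals {X=true, Z=false}.
              branch 2.1.1.2 (add F Z):
                T (((\lnot Y \lor \lnot Z) \to Y) \lor \lnot (X \to Z)): β-rule — branch into T ((\lnot Y \lor \lnot Z) \to Y)  //  T \lnot (X \to Z).
                  branch 2.1.1.2.1 (add T ((\lnot Y \lor \lnot Z) \to Y)):
                    T ((\lnot Y \lor \lnot Z) \to Y): β-rule — branch into F (\lnot Y \lor \lnot Z)  //  T Y.
                      branch 2.1.1.2.1.1 (add F (\lnot Y \lor \lnot Z)):
                        F (\lnot Y \lor \lnot Z): α-rule — add F \lnot Y, F \lnot Z.
                        × closes — contains both Z and \lnot Z.
                      branch 2.1.1.2.1.2 (add T Y):
                        ○ open, literals {Y=true, Z=false}.
                  branch 2.1.1.2.2 (add T \lnot (X \to Z)):
                    T \lnot (X \to Z): α-rule — add T X, F Z.
                    ○ open, literals {X=true, Z=false}.
          branch 2.1.2 (add T \lnot Z):
            T \lnot ((W \land \lnot X) \land Z): β-rule — branch into F (W \land \lnot X)  //  F Z.
              branch 2.1.2.1 (add F (W \land \lnot X)):
                F (W \land \lnot X): β-rule — branch into F W  //  F \lnot X.
                  branch 2.1.2.1.1 (add F W):
                    ○ open, literals {W=false, Z=false}.
                  branch 2.1.2.1.2 (add F \lnot X):
                    ○ open, literals {X=true, Z=false}.
              branch 2.1.2.2 (add F Z):
                ○ open, literals {Z=false}.
      branch 2.2 (add F ((((\lnot Y \lor \lnot Z) \to Y) \lor \lnot (X \to Z)) \lor \lnot Z), F \lnot ((W \land \lnot X) \land Z)):
        F ((((\lnot Y \lor \lnot Z) \to Y) \lor \lnot (X \to Z)) \lor \lnot Z): α-rule — add F (((\lnot Y \lor \lnot Z) \to Y) \lor \lnot (X \to Z)), F \lnot Z.
        F \lnot ((W \land \lnot X) \land Z): α-rule — add T (W \land \lnot X), T Z.
        F (((\lnot Y \lor \lnot Z) \to Y) \lor \lnot (X \to Z)): α-rule — add F ((\lnot Y \lor \lnot Z) \to Y), F \lnot (X \to Z).
        T (W \land \lnot X): α-rule — add T W, T \lnot X.
        F ((\lnot Y \lor \lnot Z) \to Y): α-rule — add T (\lnot Y \lor \lnot Z), F Y.
        F \lnot (X \to Z): β-rule — branch into F X  //  T Z.
          branch 2.2.1 (add F X):
            T (\lnot Y \lor \lnot Z): β-rule — branch into T \lnot Y  //  T \lnot Z.
              branch 2.2.1.1 (add T \lnot Y):
                ○ open, literals {W=true, X=false, Y=false, Z=true}.
              branch 2.2.1.2 (add T \lnot Z):
                × closes — contains both Z and \lnot Z.
          branch 2.2.2 (add T Z):
            T (\lnot Y \lor \lnot Z): β-rule — branch into T \lnot Y  //  T \lnot Z.
              branch 2.2.2.1 (add T \lnot Y):
                ○ open, literals {W=true, X=false, Y=false, Z=true}.
              branch 2.2.2.2 (add T \lnot Z):
                × closes — contains both Z and \lnot Z.
3 branches closed, 14 open.
Each open branch fixes some atoms; the unmentioned ones are free. Counting distinct full assignments: branch {W=false} (X, Y, Z, V) contributes 16 new; branch {W=false, Y=true, Z=true} (X, V) contributes 0 new; branch {W=false, Y=true} (X, Z, V) contributes 0 new; branch {X=true, Y=true, Z=true} (W, V) contributes 2 new; branch {X=true, Y=true} (Z, W, V) contributes 2 new; branch {W=false, X=true, Z=false} (Y, V) contributes 0 new; branch {X=true, Z=false} (Y, W, V) contributes 2 new; branch {Y=true, Z=false} (X, W, V) contributes 2 new; branch {X=true, Z=false} (Y, W, V) contributes 0 new; branch {W=false, Z=false} (X, Y, V) contributes 0 new; branch {X=true, Z=false} (Y, W, V) contributes 0 new; branch {Z=false} (X, Y, W, V) contributes 2 new; branch {W=true, X=false, Y=false, Z=true} (V) contributes 2 new; branch {W=true, X=false, Y=false, Z=true} (V) contributes 0 new. Total: 28.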